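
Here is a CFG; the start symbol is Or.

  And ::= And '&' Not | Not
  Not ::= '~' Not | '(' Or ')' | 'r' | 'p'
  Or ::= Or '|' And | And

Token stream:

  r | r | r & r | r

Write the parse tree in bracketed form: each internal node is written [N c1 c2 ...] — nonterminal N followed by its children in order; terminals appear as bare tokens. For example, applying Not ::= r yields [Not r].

[Or [Or [Or [Or [And [Not r]]] | [And [Not r]]] | [And [And [Not r]] & [Not r]]] | [And [Not r]]]

Or
Or | And
Or | And | And
Or | And | And | And
And | And | And | And
Not | And | And | And
r | And | And | And
r | Not | And | And
r | r | And | And
r | r | And & Not | And
r | r | Not & Not | And
r | r | r & Not | And
r | r | r & r | And
r | r | r & r | Not
r | r | r & r | r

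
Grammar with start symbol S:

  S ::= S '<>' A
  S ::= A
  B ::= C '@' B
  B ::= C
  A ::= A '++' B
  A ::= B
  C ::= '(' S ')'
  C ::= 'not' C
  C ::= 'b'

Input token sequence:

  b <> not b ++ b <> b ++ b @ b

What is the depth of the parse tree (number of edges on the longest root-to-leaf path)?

[S [S [S [A [B [C b]]]] <> [A [A [B [C not [C b]]]] ++ [B [C b]]]] <> [A [A [B [C b]]] ++ [B [C b] @ [B [C b]]]]]

7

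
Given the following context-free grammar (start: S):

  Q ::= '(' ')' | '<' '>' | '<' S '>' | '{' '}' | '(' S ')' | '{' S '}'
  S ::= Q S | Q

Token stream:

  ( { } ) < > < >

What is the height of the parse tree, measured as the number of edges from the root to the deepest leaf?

4

[S [Q ( [S [Q { }]] )] [S [Q < >] [S [Q < >]]]]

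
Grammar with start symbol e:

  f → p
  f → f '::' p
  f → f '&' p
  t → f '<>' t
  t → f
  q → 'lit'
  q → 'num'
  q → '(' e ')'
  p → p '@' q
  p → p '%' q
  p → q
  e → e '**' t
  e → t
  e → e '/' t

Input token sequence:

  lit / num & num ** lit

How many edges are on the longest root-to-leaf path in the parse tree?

7

[e [e [e [t [f [p [q lit]]]]] / [t [f [f [p [q num]]] & [p [q num]]]]] ** [t [f [p [q lit]]]]]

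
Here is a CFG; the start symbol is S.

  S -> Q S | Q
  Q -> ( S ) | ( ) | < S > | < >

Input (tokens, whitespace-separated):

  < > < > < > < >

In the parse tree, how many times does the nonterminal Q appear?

[S [Q < >] [S [Q < >] [S [Q < >] [S [Q < >]]]]]

4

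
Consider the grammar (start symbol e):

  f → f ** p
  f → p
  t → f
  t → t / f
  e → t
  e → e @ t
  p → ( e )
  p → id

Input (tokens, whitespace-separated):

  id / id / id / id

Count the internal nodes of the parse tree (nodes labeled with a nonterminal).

13

[e [t [t [t [t [f [p id]]] / [f [p id]]] / [f [p id]]] / [f [p id]]]]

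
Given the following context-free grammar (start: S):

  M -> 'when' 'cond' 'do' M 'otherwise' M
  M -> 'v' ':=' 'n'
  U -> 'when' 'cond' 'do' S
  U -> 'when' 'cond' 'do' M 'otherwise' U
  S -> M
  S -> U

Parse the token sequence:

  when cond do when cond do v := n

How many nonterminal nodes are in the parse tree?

[S [U when cond do [S [U when cond do [S [M v := n]]]]]]

6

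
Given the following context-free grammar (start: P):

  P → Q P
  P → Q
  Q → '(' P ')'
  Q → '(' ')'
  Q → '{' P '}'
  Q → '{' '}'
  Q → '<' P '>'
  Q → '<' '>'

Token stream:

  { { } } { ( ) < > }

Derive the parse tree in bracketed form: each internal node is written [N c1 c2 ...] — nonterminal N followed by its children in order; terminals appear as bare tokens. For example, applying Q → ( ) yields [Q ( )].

P
Q P
{ P } P
{ Q } P
{ { } } P
{ { } } Q
{ { } } { P }
{ { } } { Q P }
{ { } } { ( ) P }
{ { } } { ( ) Q }
{ { } } { ( ) < > }

[P [Q { [P [Q { }]] }] [P [Q { [P [Q ( )] [P [Q < >]]] }]]]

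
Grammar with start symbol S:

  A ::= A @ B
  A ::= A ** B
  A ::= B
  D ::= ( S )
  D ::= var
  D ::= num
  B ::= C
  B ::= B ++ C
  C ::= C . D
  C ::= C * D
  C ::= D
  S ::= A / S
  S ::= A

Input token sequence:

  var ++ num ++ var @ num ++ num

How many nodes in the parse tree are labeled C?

5

[S [A [A [B [B [B [C [D var]]] ++ [C [D num]]] ++ [C [D var]]]] @ [B [B [C [D num]]] ++ [C [D num]]]]]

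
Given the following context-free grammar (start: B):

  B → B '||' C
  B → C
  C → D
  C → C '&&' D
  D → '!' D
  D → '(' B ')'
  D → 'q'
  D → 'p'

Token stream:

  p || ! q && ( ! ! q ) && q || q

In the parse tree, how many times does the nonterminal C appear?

6

[B [B [B [C [D p]]] || [C [C [C [D ! [D q]]] && [D ( [B [C [D ! [D ! [D q]]]]] )]] && [D q]]] || [C [D q]]]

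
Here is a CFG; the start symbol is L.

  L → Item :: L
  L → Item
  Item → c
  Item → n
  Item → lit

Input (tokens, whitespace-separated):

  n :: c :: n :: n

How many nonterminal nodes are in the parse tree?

[L [Item n] :: [L [Item c] :: [L [Item n] :: [L [Item n]]]]]

8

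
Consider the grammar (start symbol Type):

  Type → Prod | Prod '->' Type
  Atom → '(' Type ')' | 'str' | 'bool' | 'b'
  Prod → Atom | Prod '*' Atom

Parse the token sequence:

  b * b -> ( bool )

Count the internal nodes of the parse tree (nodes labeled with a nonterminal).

11

[Type [Prod [Prod [Atom b]] * [Atom b]] -> [Type [Prod [Atom ( [Type [Prod [Atom bool]]] )]]]]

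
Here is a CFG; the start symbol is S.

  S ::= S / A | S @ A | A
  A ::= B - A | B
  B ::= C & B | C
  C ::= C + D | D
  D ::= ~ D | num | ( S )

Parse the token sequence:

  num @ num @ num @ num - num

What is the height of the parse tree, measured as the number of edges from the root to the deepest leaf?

[S [S [S [S [A [B [C [D num]]]]] @ [A [B [C [D num]]]]] @ [A [B [C [D num]]]]] @ [A [B [C [D num]]] - [A [B [C [D num]]]]]]

8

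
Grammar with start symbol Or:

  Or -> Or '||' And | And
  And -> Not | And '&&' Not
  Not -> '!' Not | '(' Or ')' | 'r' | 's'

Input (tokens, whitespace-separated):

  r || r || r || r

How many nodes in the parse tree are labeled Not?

[Or [Or [Or [Or [And [Not r]]] || [And [Not r]]] || [And [Not r]]] || [And [Not r]]]

4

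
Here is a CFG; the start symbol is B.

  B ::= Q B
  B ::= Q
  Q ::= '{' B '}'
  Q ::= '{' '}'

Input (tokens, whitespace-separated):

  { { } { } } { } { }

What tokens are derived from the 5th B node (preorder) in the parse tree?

{ }

[B [Q { [B [Q { }] [B [Q { }]]] }] [B [Q { }] [B [Q { }]]]]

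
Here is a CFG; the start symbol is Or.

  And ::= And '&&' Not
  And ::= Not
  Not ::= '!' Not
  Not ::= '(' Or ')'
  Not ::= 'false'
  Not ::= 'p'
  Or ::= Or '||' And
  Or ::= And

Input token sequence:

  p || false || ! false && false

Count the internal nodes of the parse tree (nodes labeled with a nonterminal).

12

[Or [Or [Or [And [Not p]]] || [And [Not false]]] || [And [And [Not ! [Not false]]] && [Not false]]]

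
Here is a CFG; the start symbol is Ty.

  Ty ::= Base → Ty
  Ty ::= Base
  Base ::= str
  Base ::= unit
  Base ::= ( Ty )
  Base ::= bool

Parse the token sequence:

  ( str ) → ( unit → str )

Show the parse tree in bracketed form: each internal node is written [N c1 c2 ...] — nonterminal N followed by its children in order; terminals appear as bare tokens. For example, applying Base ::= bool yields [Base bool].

Ty
Base → Ty
( Ty ) → Ty
( Base ) → Ty
( str ) → Ty
( str ) → Base
( str ) → ( Ty )
( str ) → ( Base → Ty )
( str ) → ( unit → Ty )
( str ) → ( unit → Base )
( str ) → ( unit → str )

[Ty [Base ( [Ty [Base str]] )] → [Ty [Base ( [Ty [Base unit] → [Ty [Base str]]] )]]]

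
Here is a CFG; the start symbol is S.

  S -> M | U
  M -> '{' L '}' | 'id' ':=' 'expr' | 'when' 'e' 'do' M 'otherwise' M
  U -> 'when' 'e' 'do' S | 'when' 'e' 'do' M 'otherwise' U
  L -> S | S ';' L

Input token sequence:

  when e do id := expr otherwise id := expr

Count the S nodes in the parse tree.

[S [M when e do [M id := expr] otherwise [M id := expr]]]

1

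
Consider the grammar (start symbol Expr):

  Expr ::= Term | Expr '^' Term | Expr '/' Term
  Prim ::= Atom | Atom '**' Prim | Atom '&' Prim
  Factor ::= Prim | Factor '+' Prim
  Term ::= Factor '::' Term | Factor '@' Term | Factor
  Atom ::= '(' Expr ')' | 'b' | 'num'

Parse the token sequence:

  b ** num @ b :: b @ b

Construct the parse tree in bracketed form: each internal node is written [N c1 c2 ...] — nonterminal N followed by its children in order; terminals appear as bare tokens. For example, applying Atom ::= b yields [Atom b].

[Expr [Term [Factor [Prim [Atom b] ** [Prim [Atom num]]]] @ [Term [Factor [Prim [Atom b]]] :: [Term [Factor [Prim [Atom b]]] @ [Term [Factor [Prim [Atom b]]]]]]]]

Expr
Term
Factor @ Term
Prim @ Term
Atom ** Prim @ Term
b ** Prim @ Term
b ** Atom @ Term
b ** num @ Term
b ** num @ Factor :: Term
b ** num @ Prim :: Term
b ** num @ Atom :: Term
b ** num @ b :: Term
b ** num @ b :: Factor @ Term
b ** num @ b :: Prim @ Term
b ** num @ b :: Atom @ Term
b ** num @ b :: b @ Term
b ** num @ b :: b @ Factor
b ** num @ b :: b @ Prim
b ** num @ b :: b @ Atom
b ** num @ b :: b @ b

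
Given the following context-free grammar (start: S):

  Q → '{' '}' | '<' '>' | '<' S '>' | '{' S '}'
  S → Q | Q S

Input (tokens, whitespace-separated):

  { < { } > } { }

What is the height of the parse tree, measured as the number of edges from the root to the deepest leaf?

[S [Q { [S [Q < [S [Q { }]] >]] }] [S [Q { }]]]

6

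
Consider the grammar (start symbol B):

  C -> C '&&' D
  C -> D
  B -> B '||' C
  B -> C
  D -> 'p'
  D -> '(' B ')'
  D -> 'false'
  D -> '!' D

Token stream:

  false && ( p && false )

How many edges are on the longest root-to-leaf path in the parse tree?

[B [C [C [D false]] && [D ( [B [C [C [D p]] && [D false]]] )]]]

7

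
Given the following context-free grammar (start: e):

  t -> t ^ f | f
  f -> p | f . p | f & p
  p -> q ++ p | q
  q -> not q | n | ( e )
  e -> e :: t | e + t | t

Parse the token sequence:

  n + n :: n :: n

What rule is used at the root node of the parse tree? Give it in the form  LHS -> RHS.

e -> e :: t

[e [e [e [e [t [f [p [q n]]]]] + [t [f [p [q n]]]]] :: [t [f [p [q n]]]]] :: [t [f [p [q n]]]]]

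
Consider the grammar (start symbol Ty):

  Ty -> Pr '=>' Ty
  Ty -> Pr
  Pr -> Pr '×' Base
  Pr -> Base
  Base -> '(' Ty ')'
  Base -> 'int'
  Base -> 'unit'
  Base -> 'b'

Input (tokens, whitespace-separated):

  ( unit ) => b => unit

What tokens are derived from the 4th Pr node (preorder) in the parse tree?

[Ty [Pr [Base ( [Ty [Pr [Base unit]]] )]] => [Ty [Pr [Base b]] => [Ty [Pr [Base unit]]]]]

unit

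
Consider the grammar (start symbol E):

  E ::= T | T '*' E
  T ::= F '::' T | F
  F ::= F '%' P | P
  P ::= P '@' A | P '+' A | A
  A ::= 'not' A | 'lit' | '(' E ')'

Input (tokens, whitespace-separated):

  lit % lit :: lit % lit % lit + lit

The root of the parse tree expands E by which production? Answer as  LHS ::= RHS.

[E [T [F [F [P [A lit]]] % [P [A lit]]] :: [T [F [F [F [P [A lit]]] % [P [A lit]]] % [P [P [A lit]] + [A lit]]]]]]

E ::= T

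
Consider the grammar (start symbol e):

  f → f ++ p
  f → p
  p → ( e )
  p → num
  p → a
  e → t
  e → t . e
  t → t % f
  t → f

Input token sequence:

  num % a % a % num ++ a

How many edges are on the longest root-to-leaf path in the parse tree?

[e [t [t [t [t [f [p num]]] % [f [p a]]] % [f [p a]]] % [f [f [p num]] ++ [p a]]]]

7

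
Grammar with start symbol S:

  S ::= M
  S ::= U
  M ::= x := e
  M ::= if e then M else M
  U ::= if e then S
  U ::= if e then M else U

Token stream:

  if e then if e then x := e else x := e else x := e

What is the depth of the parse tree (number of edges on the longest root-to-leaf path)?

4

[S [M if e then [M if e then [M x := e] else [M x := e]] else [M x := e]]]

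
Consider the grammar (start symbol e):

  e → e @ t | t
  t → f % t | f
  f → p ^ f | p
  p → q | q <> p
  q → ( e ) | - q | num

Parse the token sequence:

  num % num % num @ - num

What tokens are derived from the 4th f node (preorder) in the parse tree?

- num

[e [e [t [f [p [q num]]] % [t [f [p [q num]]] % [t [f [p [q num]]]]]]] @ [t [f [p [q - [q num]]]]]]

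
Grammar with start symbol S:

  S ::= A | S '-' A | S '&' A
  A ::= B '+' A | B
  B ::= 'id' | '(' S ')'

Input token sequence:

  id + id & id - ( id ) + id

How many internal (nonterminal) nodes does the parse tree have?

[S [S [S [A [B id] + [A [B id]]]] & [A [B id]]] - [A [B ( [S [A [B id]]] )] + [A [B id]]]]

16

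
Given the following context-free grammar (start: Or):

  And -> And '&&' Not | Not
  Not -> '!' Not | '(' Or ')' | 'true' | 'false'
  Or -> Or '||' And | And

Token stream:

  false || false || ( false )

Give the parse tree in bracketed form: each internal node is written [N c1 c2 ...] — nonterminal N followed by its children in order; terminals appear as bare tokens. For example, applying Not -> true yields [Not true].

[Or [Or [Or [And [Not false]]] || [And [Not false]]] || [And [Not ( [Or [And [Not false]]] )]]]

Or
Or || And
Or || And || And
And || And || And
Not || And || And
false || And || And
false || Not || And
false || false || And
false || false || Not
false || false || ( Or )
false || false || ( And )
false || false || ( Not )
false || false || ( false )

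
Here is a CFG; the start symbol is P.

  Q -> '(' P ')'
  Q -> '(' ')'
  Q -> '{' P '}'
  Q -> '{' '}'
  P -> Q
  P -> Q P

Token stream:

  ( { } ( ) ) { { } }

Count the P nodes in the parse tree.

[P [Q ( [P [Q { }] [P [Q ( )]]] )] [P [Q { [P [Q { }]] }]]]

5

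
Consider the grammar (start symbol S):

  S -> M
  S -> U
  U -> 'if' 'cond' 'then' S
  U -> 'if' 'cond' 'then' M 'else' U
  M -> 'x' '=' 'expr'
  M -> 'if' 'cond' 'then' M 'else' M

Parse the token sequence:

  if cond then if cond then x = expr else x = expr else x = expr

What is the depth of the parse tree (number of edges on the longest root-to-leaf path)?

[S [M if cond then [M if cond then [M x = expr] else [M x = expr]] else [M x = expr]]]

4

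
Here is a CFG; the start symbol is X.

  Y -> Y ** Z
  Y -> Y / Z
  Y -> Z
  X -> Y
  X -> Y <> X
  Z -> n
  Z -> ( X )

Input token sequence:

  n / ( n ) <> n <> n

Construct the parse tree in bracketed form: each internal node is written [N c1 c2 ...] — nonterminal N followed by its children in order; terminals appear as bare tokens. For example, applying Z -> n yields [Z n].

[X [Y [Y [Z n]] / [Z ( [X [Y [Z n]]] )]] <> [X [Y [Z n]] <> [X [Y [Z n]]]]]

X
Y <> X
Y / Z <> X
Z / Z <> X
n / Z <> X
n / ( X ) <> X
n / ( Y ) <> X
n / ( Z ) <> X
n / ( n ) <> X
n / ( n ) <> Y <> X
n / ( n ) <> Z <> X
n / ( n ) <> n <> X
n / ( n ) <> n <> Y
n / ( n ) <> n <> Z
n / ( n ) <> n <> n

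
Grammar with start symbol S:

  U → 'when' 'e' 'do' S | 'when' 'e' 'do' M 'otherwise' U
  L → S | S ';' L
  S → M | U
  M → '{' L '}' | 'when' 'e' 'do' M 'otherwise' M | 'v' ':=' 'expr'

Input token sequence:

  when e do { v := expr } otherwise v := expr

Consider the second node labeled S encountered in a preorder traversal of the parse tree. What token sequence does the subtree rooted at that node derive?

[S [M when e do [M { [L [S [M v := expr]]] }] otherwise [M v := expr]]]

v := expr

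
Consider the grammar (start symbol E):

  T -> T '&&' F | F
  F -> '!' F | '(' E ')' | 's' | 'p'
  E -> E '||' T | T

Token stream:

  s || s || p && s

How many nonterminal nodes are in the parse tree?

[E [E [E [T [F s]]] || [T [F s]]] || [T [T [F p]] && [F s]]]

11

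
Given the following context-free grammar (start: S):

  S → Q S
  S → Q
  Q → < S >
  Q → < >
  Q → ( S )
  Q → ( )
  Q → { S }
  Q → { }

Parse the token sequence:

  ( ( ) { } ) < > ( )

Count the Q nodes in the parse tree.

[S [Q ( [S [Q ( )] [S [Q { }]]] )] [S [Q < >] [S [Q ( )]]]]

5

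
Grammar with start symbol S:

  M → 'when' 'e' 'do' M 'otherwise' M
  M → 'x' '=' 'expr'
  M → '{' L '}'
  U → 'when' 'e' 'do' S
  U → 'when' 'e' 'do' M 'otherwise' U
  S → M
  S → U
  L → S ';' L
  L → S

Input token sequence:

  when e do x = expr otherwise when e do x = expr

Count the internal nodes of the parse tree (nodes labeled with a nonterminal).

[S [U when e do [M x = expr] otherwise [U when e do [S [M x = expr]]]]]

6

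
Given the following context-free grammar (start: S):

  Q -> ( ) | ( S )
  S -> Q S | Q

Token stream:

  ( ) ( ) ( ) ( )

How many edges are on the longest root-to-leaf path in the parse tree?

5

[S [Q ( )] [S [Q ( )] [S [Q ( )] [S [Q ( )]]]]]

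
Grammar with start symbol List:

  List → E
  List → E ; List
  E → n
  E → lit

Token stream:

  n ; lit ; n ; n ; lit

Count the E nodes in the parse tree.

[List [E n] ; [List [E lit] ; [List [E n] ; [List [E n] ; [List [E lit]]]]]]

5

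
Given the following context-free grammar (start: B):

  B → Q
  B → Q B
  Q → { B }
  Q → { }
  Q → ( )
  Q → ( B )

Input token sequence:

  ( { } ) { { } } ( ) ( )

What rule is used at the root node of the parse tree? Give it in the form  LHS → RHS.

[B [Q ( [B [Q { }]] )] [B [Q { [B [Q { }]] }] [B [Q ( )] [B [Q ( )]]]]]

B → Q B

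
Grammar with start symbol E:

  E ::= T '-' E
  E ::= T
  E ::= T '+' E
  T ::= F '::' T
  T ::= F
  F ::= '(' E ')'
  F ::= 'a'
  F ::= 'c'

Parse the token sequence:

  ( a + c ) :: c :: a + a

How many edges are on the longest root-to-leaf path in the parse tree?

7

[E [T [F ( [E [T [F a]] + [E [T [F c]]]] )] :: [T [F c] :: [T [F a]]]] + [E [T [F a]]]]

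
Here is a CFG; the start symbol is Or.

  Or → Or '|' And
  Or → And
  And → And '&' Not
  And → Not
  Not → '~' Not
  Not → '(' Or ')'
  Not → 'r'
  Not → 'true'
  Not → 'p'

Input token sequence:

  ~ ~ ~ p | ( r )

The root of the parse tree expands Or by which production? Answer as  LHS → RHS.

Or → Or '|' And

[Or [Or [And [Not ~ [Not ~ [Not ~ [Not p]]]]]] | [And [Not ( [Or [And [Not r]]] )]]]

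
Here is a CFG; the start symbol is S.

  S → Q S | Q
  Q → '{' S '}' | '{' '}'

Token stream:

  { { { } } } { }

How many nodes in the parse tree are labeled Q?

4

[S [Q { [S [Q { [S [Q { }]] }]] }] [S [Q { }]]]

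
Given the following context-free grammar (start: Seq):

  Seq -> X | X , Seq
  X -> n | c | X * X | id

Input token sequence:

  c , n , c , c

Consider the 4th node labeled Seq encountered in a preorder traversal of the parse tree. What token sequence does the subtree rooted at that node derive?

[Seq [X c] , [Seq [X n] , [Seq [X c] , [Seq [X c]]]]]

c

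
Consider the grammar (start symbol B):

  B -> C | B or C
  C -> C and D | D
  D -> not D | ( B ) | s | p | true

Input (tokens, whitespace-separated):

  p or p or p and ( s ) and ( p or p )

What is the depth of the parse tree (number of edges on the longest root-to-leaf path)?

[B [B [B [C [D p]]] or [C [D p]]] or [C [C [C [D p]] and [D ( [B [C [D s]]] )]] and [D ( [B [B [C [D p]]] or [C [D p]]] )]]]

7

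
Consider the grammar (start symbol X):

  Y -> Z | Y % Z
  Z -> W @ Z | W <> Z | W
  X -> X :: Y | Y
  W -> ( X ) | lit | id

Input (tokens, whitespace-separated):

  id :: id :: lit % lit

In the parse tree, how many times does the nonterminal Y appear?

[X [X [X [Y [Z [W id]]]] :: [Y [Z [W id]]]] :: [Y [Y [Z [W lit]]] % [Z [W lit]]]]

4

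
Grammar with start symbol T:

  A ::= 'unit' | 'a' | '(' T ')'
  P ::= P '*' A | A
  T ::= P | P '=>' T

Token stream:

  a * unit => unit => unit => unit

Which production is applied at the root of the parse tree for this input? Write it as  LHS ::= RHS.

[T [P [P [A a]] * [A unit]] => [T [P [A unit]] => [T [P [A unit]] => [T [P [A unit]]]]]]

T ::= P '=>' T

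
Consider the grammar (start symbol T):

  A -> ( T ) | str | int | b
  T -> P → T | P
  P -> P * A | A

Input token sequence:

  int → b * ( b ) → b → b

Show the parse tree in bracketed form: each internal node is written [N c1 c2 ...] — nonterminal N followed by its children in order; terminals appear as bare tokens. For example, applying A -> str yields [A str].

[T [P [A int]] → [T [P [P [A b]] * [A ( [T [P [A b]]] )]] → [T [P [A b]] → [T [P [A b]]]]]]

T
P → T
A → T
int → T
int → P → T
int → P * A → T
int → A * A → T
int → b * A → T
int → b * ( T ) → T
int → b * ( P ) → T
int → b * ( A ) → T
int → b * ( b ) → T
int → b * ( b ) → P → T
int → b * ( b ) → A → T
int → b * ( b ) → b → T
int → b * ( b ) → b → P
int → b * ( b ) → b → A
int → b * ( b ) → b → b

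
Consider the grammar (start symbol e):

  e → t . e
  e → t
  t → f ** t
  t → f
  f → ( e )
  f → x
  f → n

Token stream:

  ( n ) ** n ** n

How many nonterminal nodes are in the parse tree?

[e [t [f ( [e [t [f n]]] )] ** [t [f n] ** [t [f n]]]]]

10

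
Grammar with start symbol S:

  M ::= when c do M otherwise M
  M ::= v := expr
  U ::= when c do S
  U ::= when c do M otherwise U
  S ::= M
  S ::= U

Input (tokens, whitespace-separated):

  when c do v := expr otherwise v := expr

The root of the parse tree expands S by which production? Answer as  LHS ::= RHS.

[S [M when c do [M v := expr] otherwise [M v := expr]]]

S ::= M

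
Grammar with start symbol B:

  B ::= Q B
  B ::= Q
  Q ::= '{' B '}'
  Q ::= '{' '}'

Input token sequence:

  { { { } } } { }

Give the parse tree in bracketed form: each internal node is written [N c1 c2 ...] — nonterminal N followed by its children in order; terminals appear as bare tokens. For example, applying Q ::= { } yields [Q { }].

B
Q B
{ B } B
{ Q } B
{ { B } } B
{ { Q } } B
{ { { } } } B
{ { { } } } Q
{ { { } } } { }

[B [Q { [B [Q { [B [Q { }]] }]] }] [B [Q { }]]]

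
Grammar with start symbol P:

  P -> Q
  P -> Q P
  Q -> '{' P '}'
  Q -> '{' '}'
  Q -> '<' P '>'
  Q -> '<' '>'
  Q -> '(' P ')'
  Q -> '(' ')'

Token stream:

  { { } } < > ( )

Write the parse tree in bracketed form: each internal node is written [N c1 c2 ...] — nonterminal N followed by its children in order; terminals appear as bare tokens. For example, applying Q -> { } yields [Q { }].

P
Q P
{ P } P
{ Q } P
{ { } } P
{ { } } Q P
{ { } } < > P
{ { } } < > Q
{ { } } < > ( )

[P [Q { [P [Q { }]] }] [P [Q < >] [P [Q ( )]]]]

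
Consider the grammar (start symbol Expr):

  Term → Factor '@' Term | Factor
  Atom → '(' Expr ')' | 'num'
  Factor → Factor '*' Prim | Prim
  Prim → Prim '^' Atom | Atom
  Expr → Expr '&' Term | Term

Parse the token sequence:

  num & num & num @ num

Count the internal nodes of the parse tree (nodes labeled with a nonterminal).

19

[Expr [Expr [Expr [Term [Factor [Prim [Atom num]]]]] & [Term [Factor [Prim [Atom num]]]]] & [Term [Factor [Prim [Atom num]]] @ [Term [Factor [Prim [Atom num]]]]]]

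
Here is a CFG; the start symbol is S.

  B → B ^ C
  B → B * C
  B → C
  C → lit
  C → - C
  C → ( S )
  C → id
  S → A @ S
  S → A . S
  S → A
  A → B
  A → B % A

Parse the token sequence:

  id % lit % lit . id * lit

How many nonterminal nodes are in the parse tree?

16

[S [A [B [C id]] % [A [B [C lit]] % [A [B [C lit]]]]] . [S [A [B [B [C id]] * [C lit]]]]]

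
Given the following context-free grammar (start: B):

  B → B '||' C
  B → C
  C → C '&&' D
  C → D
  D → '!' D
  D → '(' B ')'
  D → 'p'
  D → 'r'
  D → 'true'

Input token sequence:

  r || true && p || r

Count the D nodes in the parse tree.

[B [B [B [C [D r]]] || [C [C [D true]] && [D p]]] || [C [D r]]]

4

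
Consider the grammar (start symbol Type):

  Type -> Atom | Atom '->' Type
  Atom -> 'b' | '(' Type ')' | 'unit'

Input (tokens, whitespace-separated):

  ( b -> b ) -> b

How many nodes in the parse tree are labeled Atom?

4

[Type [Atom ( [Type [Atom b] -> [Type [Atom b]]] )] -> [Type [Atom b]]]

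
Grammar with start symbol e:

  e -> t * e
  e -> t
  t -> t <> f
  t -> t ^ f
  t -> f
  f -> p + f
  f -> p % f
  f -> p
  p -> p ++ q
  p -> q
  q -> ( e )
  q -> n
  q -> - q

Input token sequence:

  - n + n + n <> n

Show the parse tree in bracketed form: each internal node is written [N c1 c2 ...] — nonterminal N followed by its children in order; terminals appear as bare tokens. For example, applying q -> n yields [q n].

[e [t [t [f [p [q - [q n]]] + [f [p [q n]] + [f [p [q n]]]]]] <> [f [p [q n]]]]]

e
t
t <> f
f <> f
p + f <> f
q + f <> f
- q + f <> f
- n + f <> f
- n + p + f <> f
- n + q + f <> f
- n + n + f <> f
- n + n + p <> f
- n + n + q <> f
- n + n + n <> f
- n + n + n <> p
- n + n + n <> q
- n + n + n <> n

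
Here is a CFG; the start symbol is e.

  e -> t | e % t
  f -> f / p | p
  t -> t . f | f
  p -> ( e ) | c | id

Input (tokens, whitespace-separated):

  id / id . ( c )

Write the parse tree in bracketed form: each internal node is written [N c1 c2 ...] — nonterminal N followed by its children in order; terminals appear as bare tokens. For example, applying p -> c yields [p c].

e
t
t . f
f . f
f / p . f
p / p . f
id / p . f
id / id . f
id / id . p
id / id . ( e )
id / id . ( t )
id / id . ( f )
id / id . ( p )
id / id . ( c )

[e [t [t [f [f [p id]] / [p id]]] . [f [p ( [e [t [f [p c]]]] )]]]]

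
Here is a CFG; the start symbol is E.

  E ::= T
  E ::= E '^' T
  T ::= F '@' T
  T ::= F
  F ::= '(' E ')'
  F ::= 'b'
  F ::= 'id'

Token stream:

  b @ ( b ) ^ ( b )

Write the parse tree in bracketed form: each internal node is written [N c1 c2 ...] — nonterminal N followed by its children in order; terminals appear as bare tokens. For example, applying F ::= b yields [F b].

[E [E [T [F b] @ [T [F ( [E [T [F b]]] )]]]] ^ [T [F ( [E [T [F b]]] )]]]

E
E ^ T
T ^ T
F @ T ^ T
b @ T ^ T
b @ F ^ T
b @ ( E ) ^ T
b @ ( T ) ^ T
b @ ( F ) ^ T
b @ ( b ) ^ T
b @ ( b ) ^ F
b @ ( b ) ^ ( E )
b @ ( b ) ^ ( T )
b @ ( b ) ^ ( F )
b @ ( b ) ^ ( b )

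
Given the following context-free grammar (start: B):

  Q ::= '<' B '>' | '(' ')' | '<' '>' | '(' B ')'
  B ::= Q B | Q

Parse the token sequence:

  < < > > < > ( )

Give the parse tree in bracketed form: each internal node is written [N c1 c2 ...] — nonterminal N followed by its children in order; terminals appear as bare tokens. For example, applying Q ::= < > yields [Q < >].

[B [Q < [B [Q < >]] >] [B [Q < >] [B [Q ( )]]]]

B
Q B
< B > B
< Q > B
< < > > B
< < > > Q B
< < > > < > B
< < > > < > Q
< < > > < > ( )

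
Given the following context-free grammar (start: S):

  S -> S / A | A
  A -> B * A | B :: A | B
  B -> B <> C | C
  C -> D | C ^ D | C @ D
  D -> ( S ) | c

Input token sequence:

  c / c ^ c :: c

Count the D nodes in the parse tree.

[S [S [A [B [C [D c]]]]] / [A [B [C [C [D c]] ^ [D c]]] :: [A [B [C [D c]]]]]]

4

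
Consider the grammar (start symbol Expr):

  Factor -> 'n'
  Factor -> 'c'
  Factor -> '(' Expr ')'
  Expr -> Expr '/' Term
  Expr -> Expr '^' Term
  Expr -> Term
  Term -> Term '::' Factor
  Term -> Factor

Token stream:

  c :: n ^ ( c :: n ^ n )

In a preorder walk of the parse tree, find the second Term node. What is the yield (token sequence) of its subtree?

c

[Expr [Expr [Term [Term [Factor c]] :: [Factor n]]] ^ [Term [Factor ( [Expr [Expr [Term [Term [Factor c]] :: [Factor n]]] ^ [Term [Factor n]]] )]]]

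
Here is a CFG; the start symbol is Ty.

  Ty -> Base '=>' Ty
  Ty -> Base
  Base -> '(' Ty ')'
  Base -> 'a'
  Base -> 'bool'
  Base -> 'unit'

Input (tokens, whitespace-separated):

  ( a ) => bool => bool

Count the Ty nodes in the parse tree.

[Ty [Base ( [Ty [Base a]] )] => [Ty [Base bool] => [Ty [Base bool]]]]

4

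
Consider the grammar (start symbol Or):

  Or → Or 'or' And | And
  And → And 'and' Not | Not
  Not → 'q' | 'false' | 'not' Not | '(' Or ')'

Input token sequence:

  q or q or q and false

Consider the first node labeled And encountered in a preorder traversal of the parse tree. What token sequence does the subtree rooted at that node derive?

[Or [Or [Or [And [Not q]]] or [And [Not q]]] or [And [And [Not q]] and [Not false]]]

q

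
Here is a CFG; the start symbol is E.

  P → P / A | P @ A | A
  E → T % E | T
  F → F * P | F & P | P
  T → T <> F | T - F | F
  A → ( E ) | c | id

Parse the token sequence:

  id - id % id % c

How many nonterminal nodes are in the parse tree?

19

[E [T [T [F [P [A id]]]] - [F [P [A id]]]] % [E [T [F [P [A id]]]] % [E [T [F [P [A c]]]]]]]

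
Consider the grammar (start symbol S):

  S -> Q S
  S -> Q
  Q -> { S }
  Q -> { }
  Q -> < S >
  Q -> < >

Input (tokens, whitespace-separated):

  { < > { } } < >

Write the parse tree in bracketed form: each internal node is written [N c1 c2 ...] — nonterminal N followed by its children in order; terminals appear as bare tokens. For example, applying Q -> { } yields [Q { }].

[S [Q { [S [Q < >] [S [Q { }]]] }] [S [Q < >]]]

S
Q S
{ S } S
{ Q S } S
{ < > S } S
{ < > Q } S
{ < > { } } S
{ < > { } } Q
{ < > { } } < >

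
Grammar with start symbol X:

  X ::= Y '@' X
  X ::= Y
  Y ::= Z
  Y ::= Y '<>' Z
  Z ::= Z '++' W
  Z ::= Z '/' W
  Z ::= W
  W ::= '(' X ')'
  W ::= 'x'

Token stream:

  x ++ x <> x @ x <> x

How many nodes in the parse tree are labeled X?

2

[X [Y [Y [Z [Z [W x]] ++ [W x]]] <> [Z [W x]]] @ [X [Y [Y [Z [W x]]] <> [Z [W x]]]]]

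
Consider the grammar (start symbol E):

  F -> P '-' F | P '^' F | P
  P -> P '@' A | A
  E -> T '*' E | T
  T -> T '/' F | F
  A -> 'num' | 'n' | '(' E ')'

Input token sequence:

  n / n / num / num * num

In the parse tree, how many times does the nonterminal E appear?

2

[E [T [T [T [T [F [P [A n]]]] / [F [P [A n]]]] / [F [P [A num]]]] / [F [P [A num]]]] * [E [T [F [P [A num]]]]]]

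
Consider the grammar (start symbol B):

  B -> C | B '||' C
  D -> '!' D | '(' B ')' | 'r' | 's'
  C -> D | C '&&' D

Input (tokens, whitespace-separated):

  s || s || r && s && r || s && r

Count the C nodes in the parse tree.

[B [B [B [B [C [D s]]] || [C [D s]]] || [C [C [C [D r]] && [D s]] && [D r]]] || [C [C [D s]] && [D r]]]

7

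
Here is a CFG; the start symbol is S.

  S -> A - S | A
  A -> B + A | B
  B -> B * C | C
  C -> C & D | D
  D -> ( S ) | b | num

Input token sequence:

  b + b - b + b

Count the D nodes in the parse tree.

[S [A [B [C [D b]]] + [A [B [C [D b]]]]] - [S [A [B [C [D b]]] + [A [B [C [D b]]]]]]]

4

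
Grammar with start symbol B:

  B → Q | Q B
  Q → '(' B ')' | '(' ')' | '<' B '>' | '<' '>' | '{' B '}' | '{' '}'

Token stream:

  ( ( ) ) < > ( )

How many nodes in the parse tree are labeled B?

[B [Q ( [B [Q ( )]] )] [B [Q < >] [B [Q ( )]]]]

4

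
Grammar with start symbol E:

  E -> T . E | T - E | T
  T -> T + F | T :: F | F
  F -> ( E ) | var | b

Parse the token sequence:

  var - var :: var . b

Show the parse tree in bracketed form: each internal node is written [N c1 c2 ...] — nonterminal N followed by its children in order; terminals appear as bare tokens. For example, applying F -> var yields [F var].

E
T - E
F - E
var - E
var - T . E
var - T :: F . E
var - F :: F . E
var - var :: F . E
var - var :: var . E
var - var :: var . T
var - var :: var . F
var - var :: var . b

[E [T [F var]] - [E [T [T [F var]] :: [F var]] . [E [T [F b]]]]]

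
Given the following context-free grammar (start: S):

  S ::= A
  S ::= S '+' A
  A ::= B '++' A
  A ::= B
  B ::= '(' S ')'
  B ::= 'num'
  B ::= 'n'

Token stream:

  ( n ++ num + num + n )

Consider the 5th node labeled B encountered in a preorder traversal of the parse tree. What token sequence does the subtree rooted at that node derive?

[S [A [B ( [S [S [S [A [B n] ++ [A [B num]]]] + [A [B num]]] + [A [B n]]] )]]]

n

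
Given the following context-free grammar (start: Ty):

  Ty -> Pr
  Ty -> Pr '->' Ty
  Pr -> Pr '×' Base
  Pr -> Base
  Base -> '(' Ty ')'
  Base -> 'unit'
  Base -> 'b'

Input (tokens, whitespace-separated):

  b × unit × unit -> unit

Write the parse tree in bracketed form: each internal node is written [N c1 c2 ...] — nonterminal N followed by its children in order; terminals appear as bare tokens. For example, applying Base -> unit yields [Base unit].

Ty
Pr -> Ty
Pr × Base -> Ty
Pr × Base × Base -> Ty
Base × Base × Base -> Ty
b × Base × Base -> Ty
b × unit × Base -> Ty
b × unit × unit -> Ty
b × unit × unit -> Pr
b × unit × unit -> Base
b × unit × unit -> unit

[Ty [Pr [Pr [Pr [Base b]] × [Base unit]] × [Base unit]] -> [Ty [Pr [Base unit]]]]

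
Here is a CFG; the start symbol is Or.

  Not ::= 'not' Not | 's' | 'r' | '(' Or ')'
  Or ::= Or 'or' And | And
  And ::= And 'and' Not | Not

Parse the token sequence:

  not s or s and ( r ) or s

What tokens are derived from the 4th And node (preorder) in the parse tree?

r

[Or [Or [Or [And [Not not [Not s]]]] or [And [And [Not s]] and [Not ( [Or [And [Not r]]] )]]] or [And [Not s]]]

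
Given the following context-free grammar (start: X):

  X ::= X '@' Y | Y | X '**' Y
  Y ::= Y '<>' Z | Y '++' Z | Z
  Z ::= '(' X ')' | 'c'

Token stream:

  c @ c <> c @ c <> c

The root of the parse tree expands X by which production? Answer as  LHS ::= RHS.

[X [X [X [Y [Z c]]] @ [Y [Y [Z c]] <> [Z c]]] @ [Y [Y [Z c]] <> [Z c]]]

X ::= X '@' Y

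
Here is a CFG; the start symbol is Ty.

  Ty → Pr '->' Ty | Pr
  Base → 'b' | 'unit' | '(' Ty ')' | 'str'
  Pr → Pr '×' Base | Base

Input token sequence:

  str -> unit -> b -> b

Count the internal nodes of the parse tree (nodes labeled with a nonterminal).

12

[Ty [Pr [Base str]] -> [Ty [Pr [Base unit]] -> [Ty [Pr [Base b]] -> [Ty [Pr [Base b]]]]]]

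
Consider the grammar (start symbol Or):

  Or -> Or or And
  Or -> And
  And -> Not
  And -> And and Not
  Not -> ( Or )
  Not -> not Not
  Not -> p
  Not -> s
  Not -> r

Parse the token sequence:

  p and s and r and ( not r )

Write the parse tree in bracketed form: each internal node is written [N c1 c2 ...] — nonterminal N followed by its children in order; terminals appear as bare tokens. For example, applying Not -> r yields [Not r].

[Or [And [And [And [And [Not p]] and [Not s]] and [Not r]] and [Not ( [Or [And [Not not [Not r]]]] )]]]

Or
And
And and Not
And and Not and Not
And and Not and Not and Not
Not and Not and Not and Not
p and Not and Not and Not
p and s and Not and Not
p and s and r and Not
p and s and r and ( Or )
p and s and r and ( And )
p and s and r and ( Not )
p and s and r and ( not Not )
p and s and r and ( not r )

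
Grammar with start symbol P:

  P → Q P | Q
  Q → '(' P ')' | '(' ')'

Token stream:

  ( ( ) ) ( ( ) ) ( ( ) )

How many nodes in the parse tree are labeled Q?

6

[P [Q ( [P [Q ( )]] )] [P [Q ( [P [Q ( )]] )] [P [Q ( [P [Q ( )]] )]]]]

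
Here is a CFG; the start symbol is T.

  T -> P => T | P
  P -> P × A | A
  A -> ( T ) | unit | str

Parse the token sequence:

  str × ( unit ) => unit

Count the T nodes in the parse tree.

3

[T [P [P [A str]] × [A ( [T [P [A unit]]] )]] => [T [P [A unit]]]]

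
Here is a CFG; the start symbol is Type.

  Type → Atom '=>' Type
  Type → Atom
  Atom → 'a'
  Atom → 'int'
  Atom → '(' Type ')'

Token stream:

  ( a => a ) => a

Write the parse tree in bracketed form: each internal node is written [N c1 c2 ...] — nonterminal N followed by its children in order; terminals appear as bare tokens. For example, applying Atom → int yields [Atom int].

Type
Atom => Type
( Type ) => Type
( Atom => Type ) => Type
( a => Type ) => Type
( a => Atom ) => Type
( a => a ) => Type
( a => a ) => Atom
( a => a ) => a

[Type [Atom ( [Type [Atom a] => [Type [Atom a]]] )] => [Type [Atom a]]]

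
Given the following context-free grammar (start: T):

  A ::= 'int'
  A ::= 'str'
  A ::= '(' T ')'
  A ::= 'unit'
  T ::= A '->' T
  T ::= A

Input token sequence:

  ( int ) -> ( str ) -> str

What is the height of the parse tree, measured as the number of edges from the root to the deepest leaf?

5

[T [A ( [T [A int]] )] -> [T [A ( [T [A str]] )] -> [T [A str]]]]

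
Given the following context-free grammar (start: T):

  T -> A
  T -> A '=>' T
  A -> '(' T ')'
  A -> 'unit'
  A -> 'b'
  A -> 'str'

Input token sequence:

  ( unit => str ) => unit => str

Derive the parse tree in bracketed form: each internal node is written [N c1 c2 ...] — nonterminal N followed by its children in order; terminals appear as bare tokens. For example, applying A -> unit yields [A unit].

T
A => T
( T ) => T
( A => T ) => T
( unit => T ) => T
( unit => A ) => T
( unit => str ) => T
( unit => str ) => A => T
( unit => str ) => unit => T
( unit => str ) => unit => A
( unit => str ) => unit => str

[T [A ( [T [A unit] => [T [A str]]] )] => [T [A unit] => [T [A str]]]]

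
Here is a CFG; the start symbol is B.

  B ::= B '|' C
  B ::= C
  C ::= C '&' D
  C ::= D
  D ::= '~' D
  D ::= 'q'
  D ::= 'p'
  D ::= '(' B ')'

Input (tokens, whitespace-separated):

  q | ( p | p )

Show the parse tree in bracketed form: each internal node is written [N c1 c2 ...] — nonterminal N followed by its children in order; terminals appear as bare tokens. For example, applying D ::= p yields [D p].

B
B | C
C | C
D | C
q | C
q | D
q | ( B )
q | ( B | C )
q | ( C | C )
q | ( D | C )
q | ( p | C )
q | ( p | D )
q | ( p | p )

[B [B [C [D q]]] | [C [D ( [B [B [C [D p]]] | [C [D p]]] )]]]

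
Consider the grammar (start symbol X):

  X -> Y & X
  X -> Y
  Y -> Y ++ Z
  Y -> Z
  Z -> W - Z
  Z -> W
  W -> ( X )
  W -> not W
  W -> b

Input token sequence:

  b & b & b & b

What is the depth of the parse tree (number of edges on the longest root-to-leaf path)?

7

[X [Y [Z [W b]]] & [X [Y [Z [W b]]] & [X [Y [Z [W b]]] & [X [Y [Z [W b]]]]]]]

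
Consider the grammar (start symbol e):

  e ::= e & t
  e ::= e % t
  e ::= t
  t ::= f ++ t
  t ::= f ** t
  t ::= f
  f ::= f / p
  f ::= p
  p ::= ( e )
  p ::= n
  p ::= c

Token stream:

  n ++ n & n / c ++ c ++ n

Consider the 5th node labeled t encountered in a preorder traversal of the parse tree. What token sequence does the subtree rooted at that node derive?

n

[e [e [t [f [p n]] ++ [t [f [p n]]]]] & [t [f [f [p n]] / [p c]] ++ [t [f [p c]] ++ [t [f [p n]]]]]]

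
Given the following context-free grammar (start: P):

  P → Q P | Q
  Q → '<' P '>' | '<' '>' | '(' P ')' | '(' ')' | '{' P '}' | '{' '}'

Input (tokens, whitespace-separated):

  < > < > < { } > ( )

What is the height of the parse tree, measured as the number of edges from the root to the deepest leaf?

[P [Q < >] [P [Q < >] [P [Q < [P [Q { }]] >] [P [Q ( )]]]]]

6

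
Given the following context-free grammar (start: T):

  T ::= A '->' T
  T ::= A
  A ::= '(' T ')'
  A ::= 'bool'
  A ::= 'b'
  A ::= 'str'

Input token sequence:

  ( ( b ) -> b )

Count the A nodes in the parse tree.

[T [A ( [T [A ( [T [A b]] )] -> [T [A b]]] )]]

4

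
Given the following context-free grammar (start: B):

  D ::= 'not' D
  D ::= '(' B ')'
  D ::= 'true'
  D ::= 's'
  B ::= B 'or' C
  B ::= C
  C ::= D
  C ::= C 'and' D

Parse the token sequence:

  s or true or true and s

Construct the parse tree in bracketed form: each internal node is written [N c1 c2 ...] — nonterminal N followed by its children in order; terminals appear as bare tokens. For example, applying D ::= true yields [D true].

[B [B [B [C [D s]]] or [C [D true]]] or [C [C [D true]] and [D s]]]

B
B or C
B or C or C
C or C or C
D or C or C
s or C or C
s or D or C
s or true or C
s or true or C and D
s or true or D and D
s or true or true and D
s or true or true and s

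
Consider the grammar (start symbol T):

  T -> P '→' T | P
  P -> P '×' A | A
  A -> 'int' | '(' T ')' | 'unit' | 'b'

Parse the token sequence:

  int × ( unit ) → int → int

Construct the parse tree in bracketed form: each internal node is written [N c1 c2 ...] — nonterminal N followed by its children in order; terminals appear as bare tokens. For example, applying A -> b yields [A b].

[T [P [P [A int]] × [A ( [T [P [A unit]]] )]] → [T [P [A int]] → [T [P [A int]]]]]

T
P → T
P × A → T
A × A → T
int × A → T
int × ( T ) → T
int × ( P ) → T
int × ( A ) → T
int × ( unit ) → T
int × ( unit ) → P → T
int × ( unit ) → A → T
int × ( unit ) → int → T
int × ( unit ) → int → P
int × ( unit ) → int → A
int × ( unit ) → int → int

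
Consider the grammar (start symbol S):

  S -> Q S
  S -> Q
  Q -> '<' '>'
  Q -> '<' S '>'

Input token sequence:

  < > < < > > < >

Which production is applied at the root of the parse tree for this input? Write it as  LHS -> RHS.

S -> Q S

[S [Q < >] [S [Q < [S [Q < >]] >] [S [Q < >]]]]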